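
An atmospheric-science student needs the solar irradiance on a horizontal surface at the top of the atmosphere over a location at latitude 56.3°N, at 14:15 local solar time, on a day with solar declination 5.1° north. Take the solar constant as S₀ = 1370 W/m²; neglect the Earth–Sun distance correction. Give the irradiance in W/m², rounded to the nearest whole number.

731 W/m²

Hour angle H = 15° × (14.25 − 12) = 33.75°.
With φ = 56.3°, δ = 5.1°, H = 33.75°: sin φ sin δ = 0.0740, cos φ cos δ cos H = 0.4595, so cos θ_z = 0.5335.
Top-of-atmosphere irradiance = S₀ cos θ_z = 1370 × 0.5335 = 730.89 W/m².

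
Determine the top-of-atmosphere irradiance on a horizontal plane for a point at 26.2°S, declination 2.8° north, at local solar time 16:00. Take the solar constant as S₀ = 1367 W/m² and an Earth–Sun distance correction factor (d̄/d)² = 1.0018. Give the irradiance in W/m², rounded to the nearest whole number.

584 W/m²

Hour angle H = 15° × (16 − 12) = 60.00°.
With φ = -26.2°, δ = 2.8°, H = 60.00°: sin φ sin δ = -0.0216, cos φ cos δ cos H = 0.4481, so cos θ_z = 0.4265.
Top-of-atmosphere irradiance = S₀ (d̄/d)² cos θ_z = 1367 × 1.0018 × 0.4265 = 584.07 W/m².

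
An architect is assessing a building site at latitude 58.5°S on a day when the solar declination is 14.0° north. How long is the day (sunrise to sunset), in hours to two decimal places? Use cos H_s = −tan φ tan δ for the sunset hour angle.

The sunset hour angle satisfies cos H_s = −tan φ tan δ = 0.4069, giving H_s = 65.99°.
Day length = 2 H_s / 15° h⁻¹ = 131.98° / 15 = 8.799 h.

8.80 hours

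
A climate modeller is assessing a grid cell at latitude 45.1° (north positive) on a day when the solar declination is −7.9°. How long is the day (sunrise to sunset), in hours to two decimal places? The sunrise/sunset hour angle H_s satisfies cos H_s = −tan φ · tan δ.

−tan φ tan δ = −(1.0035)(-0.1388) = 0.1393; H_s = arccos(0.1393) = 81.99°.
Day length = 2 H_s / 15° h⁻¹ = 163.98° / 15 = 10.932 h.

10.93 hours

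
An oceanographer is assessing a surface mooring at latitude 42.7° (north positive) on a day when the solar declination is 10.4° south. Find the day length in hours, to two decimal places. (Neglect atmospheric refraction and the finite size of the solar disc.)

10.70 hours

−tan φ tan δ = −(0.9228)(-0.1835) = 0.1693; H_s = arccos(0.1693) = 80.25°.
Day length = 2 H_s / 15° h⁻¹ = 160.50° / 15 = 10.700 h.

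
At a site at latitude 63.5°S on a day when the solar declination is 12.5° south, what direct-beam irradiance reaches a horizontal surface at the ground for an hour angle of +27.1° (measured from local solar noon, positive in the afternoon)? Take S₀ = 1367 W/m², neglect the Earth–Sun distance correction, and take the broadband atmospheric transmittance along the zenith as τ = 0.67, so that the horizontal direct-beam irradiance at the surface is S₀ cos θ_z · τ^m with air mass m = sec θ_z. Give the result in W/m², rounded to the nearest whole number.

cos θ_z = sin φ sin δ + cos φ cos δ cos H = (-0.8949)(-0.2164) + (0.4462)(0.9763)(0.8902) = 0.5814.
Air mass m = 1/cos θ_z = 1/0.5814 = 1.720; τ^m = 0.67^1.720 = 0.5022.
Surface direct beam = 1367 × 0.5814 × 0.5022 = 399.14 W/m².

399 W/m²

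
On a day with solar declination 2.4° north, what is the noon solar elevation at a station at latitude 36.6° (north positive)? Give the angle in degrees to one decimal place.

55.8°

At local solar noon the hour angle is zero, so the elevation is 90° − |φ − δ| = 90° − |36.6° − (2.4°)| = 90° − 34.2° = 55.8°.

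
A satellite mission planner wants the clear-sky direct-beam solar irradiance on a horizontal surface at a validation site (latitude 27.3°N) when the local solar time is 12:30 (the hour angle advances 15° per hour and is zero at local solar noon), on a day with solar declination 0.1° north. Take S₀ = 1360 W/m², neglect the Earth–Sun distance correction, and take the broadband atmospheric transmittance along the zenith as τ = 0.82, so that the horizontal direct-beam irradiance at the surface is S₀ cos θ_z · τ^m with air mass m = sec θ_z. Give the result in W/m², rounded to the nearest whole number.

Hour angle H = 15° × (12.5 − 12) = 7.50°.
cos θ_z = sin(27.3°) sin(0.1°) + cos(27.3°) cos(0.1°) cos(7.50°) = 0.0008 + 0.8810 = 0.8818.
Air mass m = 1/cos θ_z = 1/0.8818 = 1.134; τ^m = 0.82^1.134 = 0.7985.
Surface direct beam = 1360 × 0.8818 × 0.7985 = 957.60 W/m².

958 W/m²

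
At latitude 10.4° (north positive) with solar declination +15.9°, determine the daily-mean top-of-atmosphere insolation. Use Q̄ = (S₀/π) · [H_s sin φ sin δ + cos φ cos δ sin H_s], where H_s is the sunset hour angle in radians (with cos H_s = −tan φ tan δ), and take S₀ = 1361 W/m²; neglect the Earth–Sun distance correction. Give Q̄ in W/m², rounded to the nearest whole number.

444 W/m²

−tan φ tan δ = −(0.1835)(0.2849) = -0.0523; H_s = arccos(-0.0523) = 93.00°. In radians, H_s = 1.6232.
H_s sin φ sin δ = 1.6232 × 0.1805 × 0.2740 = 0.0803.
cos φ cos δ sin H_s = 0.9836 × 0.9617 × 0.9986 = 0.9446.
Q̄ = (1361/π) × (0.0803 + 0.9446) = 433.22 × 1.0249 = 444.01 W/m².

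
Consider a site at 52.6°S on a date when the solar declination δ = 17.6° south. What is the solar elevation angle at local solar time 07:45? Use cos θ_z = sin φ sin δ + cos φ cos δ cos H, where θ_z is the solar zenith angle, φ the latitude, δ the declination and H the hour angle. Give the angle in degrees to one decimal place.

29.8°

Hour angle H = 15° × (7.75 − 12) = -63.75°.
With φ = -52.6°, δ = -17.6°, H = -63.75°: sin φ sin δ = 0.2402, cos φ cos δ cos H = 0.2561, so cos θ_z = 0.4963.
θ_z = arccos(0.4963) = 60.24°, so the elevation is 90° − 60.24° = 29.76°.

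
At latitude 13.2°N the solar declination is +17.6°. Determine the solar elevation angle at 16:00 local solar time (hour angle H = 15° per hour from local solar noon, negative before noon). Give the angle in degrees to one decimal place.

Hour angle H = 15° × (16 − 12) = 60.00°.
cos θ_z = sin(13.2°) sin(17.6°) + cos(13.2°) cos(17.6°) cos(60.00°) = 0.0690 + 0.4640 = 0.5330.
θ_z = arccos(0.5330) = 57.79°, so the elevation is 90° − 57.79° = 32.21°.

32.2°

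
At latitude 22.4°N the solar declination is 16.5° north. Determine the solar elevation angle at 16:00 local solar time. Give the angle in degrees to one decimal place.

33.5°

Hour angle H = 15° × (16 − 12) = 60.00°.
cos θ_z = sin φ sin δ + cos φ cos δ cos H = (0.3811)(0.2840) + (0.9245)(0.9588)(0.5000) = 0.5514.
θ_z = arccos(0.5514) = 56.54°, so the elevation is 90° − 56.54° = 33.46°.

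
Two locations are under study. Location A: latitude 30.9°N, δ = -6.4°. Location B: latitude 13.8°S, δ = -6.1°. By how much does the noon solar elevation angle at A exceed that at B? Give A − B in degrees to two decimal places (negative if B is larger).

-29.60°

A: 90° − |30.9 − (-6.4)| = 52.70°.
B: 90° − |-13.8 − (-6.1)| = 82.30°.
A − B = 52.70 − 82.30 = -29.60°.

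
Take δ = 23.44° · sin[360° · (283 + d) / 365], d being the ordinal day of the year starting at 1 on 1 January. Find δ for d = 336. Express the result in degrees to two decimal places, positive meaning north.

360 × (283 + 336) / 365 = 610.521°; sin(610.521°) = -0.9428.
δ = 23.44 × -0.9428 = -22.099° ≈ -22.10°.

-22.10°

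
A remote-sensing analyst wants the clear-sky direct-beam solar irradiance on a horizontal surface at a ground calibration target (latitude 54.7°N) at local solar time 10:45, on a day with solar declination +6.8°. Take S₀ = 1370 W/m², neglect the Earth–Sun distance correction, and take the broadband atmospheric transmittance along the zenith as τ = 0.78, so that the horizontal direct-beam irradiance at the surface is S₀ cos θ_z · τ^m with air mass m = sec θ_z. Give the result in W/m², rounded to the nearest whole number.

595 W/m²

Hour angle H = 15° × (10.75 − 12) = -18.75°.
cos θ_z = sin φ sin δ + cos φ cos δ cos H = (0.8161)(0.1184) + (0.5779)(0.9930)(0.9469) = 0.6400.
Air mass m = 1/cos θ_z = 1/0.6400 = 1.562; τ^m = 0.78^1.562 = 0.6783.
Surface direct beam = 1370 × 0.6400 × 0.6783 = 594.73 W/m².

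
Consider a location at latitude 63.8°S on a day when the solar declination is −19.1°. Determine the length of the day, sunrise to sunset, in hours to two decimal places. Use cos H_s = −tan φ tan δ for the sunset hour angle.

−tan φ tan δ = −(-2.0323)(-0.3463) = -0.7038; H_s = arccos(-0.7038) = 134.73°.
Day length = 2 H_s / 15° h⁻¹ = 269.46° / 15 = 17.964 h.

17.96 hours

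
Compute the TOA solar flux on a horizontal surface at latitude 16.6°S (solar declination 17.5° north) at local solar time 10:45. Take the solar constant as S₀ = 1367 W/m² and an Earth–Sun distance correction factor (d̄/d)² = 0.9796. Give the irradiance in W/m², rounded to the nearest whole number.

Hour angle H = 15° × (10.75 − 12) = -18.75°.
cos θ_z = sin(-16.6°) sin(17.5°) + cos(-16.6°) cos(17.5°) cos(-18.75°) = -0.0859 + 0.8655 = 0.7796.
Top-of-atmosphere irradiance = S₀ (d̄/d)² cos θ_z = 1367 × 0.9796 × 0.7796 = 1043.97 W/m².

1044 W/m²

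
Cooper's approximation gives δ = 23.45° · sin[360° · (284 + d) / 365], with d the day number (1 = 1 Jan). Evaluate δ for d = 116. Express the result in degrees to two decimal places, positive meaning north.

+13.29°

360 × (284 + 116) / 365 = 394.521°; sin(394.521°) = 0.5667.
δ = 23.45 × 0.5667 = 13.289° ≈ +13.29°.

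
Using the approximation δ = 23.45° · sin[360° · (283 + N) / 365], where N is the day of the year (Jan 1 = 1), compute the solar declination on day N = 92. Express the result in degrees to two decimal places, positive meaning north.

360 × (283 + 92) / 365 = 369.863°; sin(369.863°) = 0.1713.
δ = 23.45 × 0.1713 = 4.017° ≈ +4.02°.

+4.02°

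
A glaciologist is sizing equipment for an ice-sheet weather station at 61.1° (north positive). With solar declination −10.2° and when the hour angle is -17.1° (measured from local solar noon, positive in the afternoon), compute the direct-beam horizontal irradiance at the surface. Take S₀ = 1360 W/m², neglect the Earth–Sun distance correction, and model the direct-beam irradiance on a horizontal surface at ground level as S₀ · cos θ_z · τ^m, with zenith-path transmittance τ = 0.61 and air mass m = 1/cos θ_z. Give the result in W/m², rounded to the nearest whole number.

78 W/m²

cos θ_z = sin φ sin δ + cos φ cos δ cos H = (0.8755)(-0.1771) + (0.4833)(0.9842)(0.9558) = 0.2996.
Air mass m = 1/cos θ_z = 1/0.2996 = 3.338; τ^m = 0.61^3.338 = 0.1921.
Surface direct beam = 1360 × 0.2996 × 0.1921 = 78.27 W/m².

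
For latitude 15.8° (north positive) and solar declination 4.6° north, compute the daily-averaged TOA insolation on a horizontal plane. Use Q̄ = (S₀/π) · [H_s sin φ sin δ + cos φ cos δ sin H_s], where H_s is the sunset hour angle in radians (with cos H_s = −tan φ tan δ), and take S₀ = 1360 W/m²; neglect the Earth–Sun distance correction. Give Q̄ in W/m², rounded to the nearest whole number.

−tan φ tan δ = −(0.2830)(0.0805) = -0.0228; H_s = arccos(-0.0228) = 91.31°. In radians, H_s = 1.5937.
H_s sin φ sin δ = 1.5937 × 0.2723 × 0.0802 = 0.0348.
cos φ cos δ sin H_s = 0.9622 × 0.9968 × 0.9997 = 0.9588.
Q̄ = (1360/π) × (0.0348 + 0.9588) = 432.90 × 0.9936 = 430.13 W/m².

430 W/m²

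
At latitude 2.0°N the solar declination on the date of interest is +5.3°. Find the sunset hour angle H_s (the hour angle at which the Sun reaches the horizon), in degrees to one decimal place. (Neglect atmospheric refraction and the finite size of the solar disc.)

−tan φ tan δ = −(0.0349)(0.0928) = -0.0032; H_s = arccos(-0.0032) = 90.18°.

90.2°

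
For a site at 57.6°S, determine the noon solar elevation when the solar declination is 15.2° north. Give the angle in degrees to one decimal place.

17.2°

At local solar noon the hour angle is zero, so the elevation is 90° − |φ − δ| = 90° − |-57.6° − (15.2°)| = 90° − 72.8° = 17.2°.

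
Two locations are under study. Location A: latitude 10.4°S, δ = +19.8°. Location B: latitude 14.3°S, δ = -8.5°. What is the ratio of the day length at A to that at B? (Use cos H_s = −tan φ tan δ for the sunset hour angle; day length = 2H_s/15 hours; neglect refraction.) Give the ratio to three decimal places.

0.935

A: H_s = arccos(−tan -10.4° · tan 19.8°) = 86.21°, so 2H_s/15 = 11.4947 h.
B: H_s = arccos(−tan -14.3° · tan -8.5°) = 92.18°, so 2H_s/15 = 12.2907 h.
Ratio A/B = 11.4947 / 12.2907 = 0.9352.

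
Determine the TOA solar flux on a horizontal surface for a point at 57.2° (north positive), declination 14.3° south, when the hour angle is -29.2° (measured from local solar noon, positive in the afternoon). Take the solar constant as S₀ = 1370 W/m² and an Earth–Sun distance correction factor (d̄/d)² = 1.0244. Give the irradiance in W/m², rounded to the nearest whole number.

352 W/m²

cos θ_z = sin φ sin δ + cos φ cos δ cos H = (0.8406)(-0.2470) + (0.5417)(0.9690)(0.8729) = 0.2506.
Top-of-atmosphere irradiance = S₀ (d̄/d)² cos θ_z = 1370 × 1.0244 × 0.2506 = 351.70 W/m².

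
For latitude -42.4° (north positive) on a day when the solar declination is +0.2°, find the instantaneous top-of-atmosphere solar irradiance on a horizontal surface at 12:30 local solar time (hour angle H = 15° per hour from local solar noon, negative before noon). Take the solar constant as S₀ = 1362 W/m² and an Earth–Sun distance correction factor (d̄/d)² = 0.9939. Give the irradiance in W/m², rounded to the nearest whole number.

Hour angle H = 15° × (12.5 − 12) = 7.50°.
cos θ_z = sin(-42.4°) sin(0.2°) + cos(-42.4°) cos(0.2°) cos(7.50°) = -0.0024 + 0.7321 = 0.7297.
Top-of-atmosphere irradiance = S₀ (d̄/d)² cos θ_z = 1362 × 0.9939 × 0.7297 = 987.79 W/m².

988 W/m²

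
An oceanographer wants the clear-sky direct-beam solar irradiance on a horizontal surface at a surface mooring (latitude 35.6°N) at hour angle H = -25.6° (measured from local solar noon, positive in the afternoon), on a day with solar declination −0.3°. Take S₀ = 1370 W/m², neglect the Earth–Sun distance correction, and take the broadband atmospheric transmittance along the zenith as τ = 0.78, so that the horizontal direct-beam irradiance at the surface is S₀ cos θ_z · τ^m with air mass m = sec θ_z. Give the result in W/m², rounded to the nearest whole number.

712 W/m²

cos θ_z = sin φ sin δ + cos φ cos δ cos H = (0.5821)(-0.0052) + (0.8131)(1.0000)(0.9018) = 0.7302.
Air mass m = 1/cos θ_z = 1/0.7302 = 1.369; τ^m = 0.78^1.369 = 0.7117.
Surface direct beam = 1370 × 0.7302 × 0.7117 = 711.97 W/m².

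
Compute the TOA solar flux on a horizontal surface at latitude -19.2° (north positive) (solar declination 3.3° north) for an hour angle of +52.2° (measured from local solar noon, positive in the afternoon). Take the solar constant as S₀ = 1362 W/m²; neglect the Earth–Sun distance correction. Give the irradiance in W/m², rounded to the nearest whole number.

With φ = -19.2°, δ = 3.3°, H = 52.20°: sin φ sin δ = -0.0189, cos φ cos δ cos H = 0.5779, so cos θ_z = 0.5590.
Top-of-atmosphere irradiance = S₀ cos θ_z = 1362 × 0.5590 = 761.36 W/m².

761 W/m²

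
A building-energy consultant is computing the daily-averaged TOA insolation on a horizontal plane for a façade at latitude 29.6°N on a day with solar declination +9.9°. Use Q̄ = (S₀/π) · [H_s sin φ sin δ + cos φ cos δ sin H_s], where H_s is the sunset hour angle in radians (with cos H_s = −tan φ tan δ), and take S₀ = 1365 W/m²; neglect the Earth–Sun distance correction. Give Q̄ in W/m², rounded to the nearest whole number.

432 W/m²

cos H_s = −tan(29.6°) · tan(9.9°) = -0.0991, so H_s = arccos(-0.0991) = 95.69°. In radians, H_s = 1.6701.
H_s sin φ sin δ = 1.6701 × 0.4939 × 0.1719 = 0.1418.
cos φ cos δ sin H_s = 0.8695 × 0.9851 × 0.9951 = 0.8523.
Q̄ = (1365/π) × (0.1418 + 0.8523) = 434.49 × 0.9941 = 431.93 W/m².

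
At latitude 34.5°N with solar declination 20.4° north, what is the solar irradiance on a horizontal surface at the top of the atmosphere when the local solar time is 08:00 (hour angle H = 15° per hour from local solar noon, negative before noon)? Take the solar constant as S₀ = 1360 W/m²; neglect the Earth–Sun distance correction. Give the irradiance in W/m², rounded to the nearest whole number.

Hour angle H = 15° × (8 − 12) = -60.00°.
With φ = 34.5°, δ = 20.4°, H = -60.00°: sin φ sin δ = 0.1974, cos φ cos δ cos H = 0.3862, so cos θ_z = 0.5836.
Top-of-atmosphere irradiance = S₀ cos θ_z = 1360 × 0.5836 = 793.70 W/m².

794 W/m²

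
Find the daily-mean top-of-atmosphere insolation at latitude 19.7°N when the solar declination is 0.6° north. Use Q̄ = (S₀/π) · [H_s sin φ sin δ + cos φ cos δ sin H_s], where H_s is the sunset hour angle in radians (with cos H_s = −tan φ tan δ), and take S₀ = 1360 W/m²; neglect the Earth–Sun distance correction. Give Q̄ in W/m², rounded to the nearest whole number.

−tan φ tan δ = −(0.3581)(0.0105) = -0.0038; H_s = arccos(-0.0038) = 90.22°. In radians, H_s = 1.5746.
H_s sin φ sin δ = 1.5746 × 0.3371 × 0.0105 = 0.0056.
cos φ cos δ sin H_s = 0.9415 × 0.9999 × 1.0000 = 0.9414.
Q̄ = (1360/π) × (0.0056 + 0.9414) = 432.90 × 0.9470 = 409.96 W/m².

410 W/m²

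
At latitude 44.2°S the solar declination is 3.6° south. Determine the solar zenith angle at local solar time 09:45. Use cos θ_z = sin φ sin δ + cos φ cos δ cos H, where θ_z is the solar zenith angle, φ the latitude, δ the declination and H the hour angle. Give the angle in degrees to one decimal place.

50.3°

Hour angle H = 15° × (9.75 − 12) = -33.75°.
cos θ_z = sin φ sin δ + cos φ cos δ cos H = (-0.6972)(-0.0628) + (0.7169)(0.9980)(0.8315) = 0.6387.
θ_z = arccos(0.6387) = 50.31°.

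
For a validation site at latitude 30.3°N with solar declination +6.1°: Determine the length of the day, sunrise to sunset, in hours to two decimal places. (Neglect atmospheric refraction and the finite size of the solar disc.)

−tan φ tan δ = −(0.5844)(0.1069) = -0.0625; H_s = arccos(-0.0625) = 93.58°.
Day length = 2 H_s / 15° h⁻¹ = 187.16° / 15 = 12.477 h.

12.48 hours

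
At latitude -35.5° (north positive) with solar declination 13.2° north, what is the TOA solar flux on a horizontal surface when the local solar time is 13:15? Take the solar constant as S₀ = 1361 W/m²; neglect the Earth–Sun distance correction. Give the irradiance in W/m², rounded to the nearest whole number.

841 W/m²

Hour angle H = 15° × (13.25 − 12) = 18.75°.
With φ = -35.5°, δ = 13.2°, H = 18.75°: sin φ sin δ = -0.1326, cos φ cos δ cos H = 0.7505, so cos θ_z = 0.6179.
Top-of-atmosphere irradiance = S₀ cos θ_z = 1361 × 0.6179 = 840.96 W/m².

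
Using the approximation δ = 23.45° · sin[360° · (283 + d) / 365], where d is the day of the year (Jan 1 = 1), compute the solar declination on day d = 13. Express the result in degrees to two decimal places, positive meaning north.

-21.75°

360 × (283 + 13) / 365 = 291.945°; sin(291.945°) = -0.9275.
δ = 23.45 × -0.9275 = -21.750° ≈ -21.75°.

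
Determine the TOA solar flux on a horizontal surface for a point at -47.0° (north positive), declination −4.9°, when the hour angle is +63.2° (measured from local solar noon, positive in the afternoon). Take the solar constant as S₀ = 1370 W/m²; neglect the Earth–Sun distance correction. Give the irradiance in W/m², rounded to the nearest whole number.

505 W/m²

cos θ_z = sin(-47.0°) sin(-4.9°) + cos(-47.0°) cos(-4.9°) cos(63.20°) = 0.0625 + 0.3064 = 0.3689.
Top-of-atmosphere irradiance = S₀ cos θ_z = 1370 × 0.3689 = 505.39 W/m².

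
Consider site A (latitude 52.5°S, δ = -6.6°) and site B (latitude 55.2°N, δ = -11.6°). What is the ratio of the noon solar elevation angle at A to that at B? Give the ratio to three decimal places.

1.901

A: 90° − |-52.5 − (-6.6)| = 44.10°.
B: 90° − |55.2 − (-11.6)| = 23.20°.
Ratio A/B = 44.1000 / 23.2000 = 1.9009.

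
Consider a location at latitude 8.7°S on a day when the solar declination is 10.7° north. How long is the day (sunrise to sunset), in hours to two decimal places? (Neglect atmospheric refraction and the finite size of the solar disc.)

The sunset hour angle satisfies cos H_s = −tan φ tan δ = 0.0289, giving H_s = 88.34°.
Day length = 2 H_s / 15° h⁻¹ = 176.68° / 15 = 11.779 h.

11.78 hours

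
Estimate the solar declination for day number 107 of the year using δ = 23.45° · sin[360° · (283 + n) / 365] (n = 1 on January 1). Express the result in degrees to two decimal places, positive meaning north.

+9.78°

360 × (283 + 107) / 365 = 384.658°; sin(384.658°) = 0.4172.
δ = 23.45 × 0.4172 = 9.783° ≈ +9.78°.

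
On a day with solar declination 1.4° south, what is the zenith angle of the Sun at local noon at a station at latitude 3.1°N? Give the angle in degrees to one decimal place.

4.5°

At local solar noon the hour angle is zero, so the zenith angle is |φ − δ| = |3.1° − (-1.4°)| = 4.5°.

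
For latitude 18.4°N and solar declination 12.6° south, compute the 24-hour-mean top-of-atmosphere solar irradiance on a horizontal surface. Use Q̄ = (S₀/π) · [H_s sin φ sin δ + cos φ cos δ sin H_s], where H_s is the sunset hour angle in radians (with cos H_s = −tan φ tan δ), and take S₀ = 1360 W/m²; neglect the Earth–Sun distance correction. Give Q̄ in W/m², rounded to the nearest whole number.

355 W/m²

−tan φ tan δ = −(0.3327)(-0.2235) = 0.0744; H_s = arccos(0.0744) = 85.73°. In radians, H_s = 1.4963.
H_s sin φ sin δ = 1.4963 × 0.3156 × -0.2181 = -0.1030.
cos φ cos δ sin H_s = 0.9489 × 0.9759 × 0.9972 = 0.9234.
Q̄ = (1360/π) × (-0.1030 + 0.9234) = 432.90 × 0.8204 = 355.15 W/m².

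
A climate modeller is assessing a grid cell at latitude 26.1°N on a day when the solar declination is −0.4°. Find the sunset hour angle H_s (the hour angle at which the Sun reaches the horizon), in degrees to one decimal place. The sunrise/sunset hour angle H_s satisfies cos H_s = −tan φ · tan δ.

The sunset hour angle satisfies cos H_s = −tan φ tan δ = 0.0034, giving H_s = 89.81°.

89.8°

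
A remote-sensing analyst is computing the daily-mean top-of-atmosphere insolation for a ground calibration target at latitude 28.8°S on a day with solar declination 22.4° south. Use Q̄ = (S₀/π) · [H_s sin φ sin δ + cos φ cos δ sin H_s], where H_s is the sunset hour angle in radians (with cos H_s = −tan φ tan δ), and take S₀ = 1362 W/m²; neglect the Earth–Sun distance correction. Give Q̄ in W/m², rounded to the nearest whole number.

485 W/m²

The sunset hour angle satisfies cos H_s = −tan φ tan δ = -0.2266, giving H_s = 103.10°. In radians, H_s = 1.7994.
H_s sin φ sin δ = 1.7994 × -0.4818 × -0.3811 = 0.3304.
cos φ cos δ sin H_s = 0.8763 × 0.9245 × 0.9740 = 0.7891.
Q̄ = (1362/π) × (0.3304 + 0.7891) = 433.54 × 1.1195 = 485.35 W/m².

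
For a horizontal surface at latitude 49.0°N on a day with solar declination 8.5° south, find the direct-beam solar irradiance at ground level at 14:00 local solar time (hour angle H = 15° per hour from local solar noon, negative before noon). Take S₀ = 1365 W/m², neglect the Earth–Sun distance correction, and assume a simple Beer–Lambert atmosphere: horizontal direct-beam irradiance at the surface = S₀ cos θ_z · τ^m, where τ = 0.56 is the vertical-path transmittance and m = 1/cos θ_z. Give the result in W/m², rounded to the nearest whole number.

170 W/m²

Hour angle H = 15° × (14 − 12) = 30.00°.
cos θ_z = sin φ sin δ + cos φ cos δ cos H = (0.7547)(-0.1478) + (0.6561)(0.9890)(0.8660) = 0.4504.
Air mass m = 1/cos θ_z = 1/0.4504 = 2.220; τ^m = 0.56^2.220 = 0.2760.
Surface direct beam = 1365 × 0.4504 × 0.2760 = 169.68 W/m².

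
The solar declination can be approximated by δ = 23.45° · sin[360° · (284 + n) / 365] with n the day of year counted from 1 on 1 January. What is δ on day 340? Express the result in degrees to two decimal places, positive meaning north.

-22.70°

360 × (284 + 340) / 365 = 615.452°; sin(615.452°) = -0.9679.
δ = 23.45 × -0.9679 = -22.697° ≈ -22.70°.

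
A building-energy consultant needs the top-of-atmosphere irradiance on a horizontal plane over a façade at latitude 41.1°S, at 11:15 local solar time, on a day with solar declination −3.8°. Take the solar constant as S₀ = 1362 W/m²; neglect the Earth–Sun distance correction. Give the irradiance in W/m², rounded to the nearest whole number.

1064 W/m²

Hour angle H = 15° × (11.25 − 12) = -11.25°.
cos θ_z = sin(-41.1°) sin(-3.8°) + cos(-41.1°) cos(-3.8°) cos(-11.25°) = 0.0436 + 0.7375 = 0.7811.
Top-of-atmosphere irradiance = S₀ cos θ_z = 1362 × 0.7811 = 1063.86 W/m².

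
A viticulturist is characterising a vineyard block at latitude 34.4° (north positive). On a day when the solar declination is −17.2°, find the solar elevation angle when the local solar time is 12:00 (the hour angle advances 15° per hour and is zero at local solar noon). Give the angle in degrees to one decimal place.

38.4°

Hour angle H = 15° × (12 − 12) = 0.00°.
cos θ_z = sin φ sin δ + cos φ cos δ cos H = (0.5650)(-0.2957) + (0.8251)(0.9553)(1.0000) = 0.6211.
θ_z = arccos(0.6211) = 51.60°, so the elevation is 90° − 51.60° = 38.40°.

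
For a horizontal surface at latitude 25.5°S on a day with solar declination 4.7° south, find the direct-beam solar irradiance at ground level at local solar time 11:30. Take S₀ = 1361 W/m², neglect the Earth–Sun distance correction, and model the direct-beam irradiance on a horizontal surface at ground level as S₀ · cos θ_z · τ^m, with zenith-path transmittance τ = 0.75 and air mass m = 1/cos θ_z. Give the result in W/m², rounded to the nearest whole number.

925 W/m²

Hour angle H = 15° × (11.5 − 12) = -7.50°.
cos θ_z = sin φ sin δ + cos φ cos δ cos H = (-0.4305)(-0.0819) + (0.9026)(0.9966)(0.9914) = 0.9271.
Air mass m = 1/cos θ_z = 1/0.9271 = 1.079; τ^m = 0.75^1.079 = 0.7331.
Surface direct beam = 1361 × 0.9271 × 0.7331 = 925.01 W/m².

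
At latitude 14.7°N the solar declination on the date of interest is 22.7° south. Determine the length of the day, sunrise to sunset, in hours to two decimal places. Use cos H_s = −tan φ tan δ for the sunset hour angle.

11.16 hours

The sunset hour angle satisfies cos H_s = −tan φ tan δ = 0.1097, giving H_s = 83.70°.
Day length = 2 H_s / 15° h⁻¹ = 167.40° / 15 = 11.160 h.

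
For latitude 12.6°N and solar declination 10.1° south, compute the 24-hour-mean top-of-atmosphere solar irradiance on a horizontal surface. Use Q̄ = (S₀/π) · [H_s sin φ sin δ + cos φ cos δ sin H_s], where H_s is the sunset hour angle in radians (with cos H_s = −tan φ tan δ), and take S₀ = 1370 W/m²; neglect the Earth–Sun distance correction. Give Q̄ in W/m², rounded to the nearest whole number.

−tan φ tan δ = −(0.2235)(-0.1781) = 0.0398; H_s = arccos(0.0398) = 87.72°. In radians, H_s = 1.5310.
H_s sin φ sin δ = 1.5310 × 0.2181 × -0.1754 = -0.0586.
cos φ cos δ sin H_s = 0.9759 × 0.9845 × 0.9992 = 0.9600.
Q̄ = (1370/π) × (-0.0586 + 0.9600) = 436.08 × 0.9014 = 393.08 W/m².

393 W/m²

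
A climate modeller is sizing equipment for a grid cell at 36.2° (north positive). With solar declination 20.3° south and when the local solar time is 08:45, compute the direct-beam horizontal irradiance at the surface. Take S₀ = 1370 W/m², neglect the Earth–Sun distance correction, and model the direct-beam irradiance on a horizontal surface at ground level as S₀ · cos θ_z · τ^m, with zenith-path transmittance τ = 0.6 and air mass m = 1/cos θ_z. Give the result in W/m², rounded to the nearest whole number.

Hour angle H = 15° × (8.75 − 12) = -48.75°.
With φ = 36.2°, δ = -20.3°, H = -48.75°: sin φ sin δ = -0.2049, cos φ cos δ cos H = 0.4990, so cos θ_z = 0.2941.
Air mass m = 1/cos θ_z = 1/0.2941 = 3.400; τ^m = 0.6^3.400 = 0.1761.
Surface direct beam = 1370 × 0.2941 × 0.1761 = 70.95 W/m².

71 W/m²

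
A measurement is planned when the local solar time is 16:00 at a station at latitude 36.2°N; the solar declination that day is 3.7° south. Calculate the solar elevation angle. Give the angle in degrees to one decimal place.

21.4°

Hour angle H = 15° × (16 − 12) = 60.00°.
With φ = 36.2°, δ = -3.7°, H = 60.00°: sin φ sin δ = -0.0381, cos φ cos δ cos H = 0.4026, so cos θ_z = 0.3645.
θ_z = arccos(0.3645) = 68.62°, so the elevation is 90° − 68.62° = 21.38°.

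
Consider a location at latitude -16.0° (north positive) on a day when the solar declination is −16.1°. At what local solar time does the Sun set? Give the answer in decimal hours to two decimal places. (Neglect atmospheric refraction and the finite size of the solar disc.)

18.32 h

cos H_s = −tan(-16.0°) · tan(-16.1°) = -0.0828, so H_s = arccos(-0.0828) = 94.75°.
Sunset is at 12 + H_s/15 = 12 + 6.317 = 18.317 h local solar time.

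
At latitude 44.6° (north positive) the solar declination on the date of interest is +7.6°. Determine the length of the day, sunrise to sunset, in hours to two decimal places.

−tan φ tan δ = −(0.9861)(0.1334) = -0.1315; H_s = arccos(-0.1315) = 97.56°.
Day length = 2 H_s / 15° h⁻¹ = 195.12° / 15 = 13.008 h.

13.01 hours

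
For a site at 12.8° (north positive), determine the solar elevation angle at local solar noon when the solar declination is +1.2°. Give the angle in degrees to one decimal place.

78.4°

At local solar noon the hour angle is zero, so the elevation is 90° − |φ − δ| = 90° − |12.8° − (1.2°)| = 90° − 11.6° = 78.4°.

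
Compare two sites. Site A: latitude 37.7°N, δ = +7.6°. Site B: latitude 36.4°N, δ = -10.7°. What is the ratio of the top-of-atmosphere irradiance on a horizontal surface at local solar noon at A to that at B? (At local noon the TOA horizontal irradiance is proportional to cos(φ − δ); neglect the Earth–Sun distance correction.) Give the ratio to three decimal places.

1.271

A: cos θ_z = cos(37.7° − (7.6°)) = 0.8652.
B: cos θ_z = cos(36.4° − (-10.7°)) = 0.6807.
Ratio A/B = 0.8652 / 0.6807 = 1.2710.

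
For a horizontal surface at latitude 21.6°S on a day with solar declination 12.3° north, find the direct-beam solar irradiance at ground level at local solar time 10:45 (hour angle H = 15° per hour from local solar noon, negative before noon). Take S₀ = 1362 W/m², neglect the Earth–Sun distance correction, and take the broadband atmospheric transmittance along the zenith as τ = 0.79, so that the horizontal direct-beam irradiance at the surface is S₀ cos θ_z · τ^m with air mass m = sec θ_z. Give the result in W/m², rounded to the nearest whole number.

788 W/m²

Hour angle H = 15° × (10.75 − 12) = -18.75°.
With φ = -21.6°, δ = 12.3°, H = -18.75°: sin φ sin δ = -0.0784, cos φ cos δ cos H = 0.8602, so cos θ_z = 0.7818.
Air mass m = 1/cos θ_z = 1/0.7818 = 1.279; τ^m = 0.79^1.279 = 0.7397.
Surface direct beam = 1362 × 0.7818 × 0.7397 = 787.64 W/m².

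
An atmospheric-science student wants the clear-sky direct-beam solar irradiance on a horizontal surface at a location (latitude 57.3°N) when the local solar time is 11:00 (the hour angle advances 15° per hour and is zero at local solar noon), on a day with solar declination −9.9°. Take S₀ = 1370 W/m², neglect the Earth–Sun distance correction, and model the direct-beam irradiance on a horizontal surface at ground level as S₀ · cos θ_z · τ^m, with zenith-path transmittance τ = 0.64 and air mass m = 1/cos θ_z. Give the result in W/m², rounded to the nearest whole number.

Hour angle H = 15° × (11 − 12) = -15.00°.
With φ = 57.3°, δ = -9.9°, H = -15.00°: sin φ sin δ = -0.1447, cos φ cos δ cos H = 0.5141, so cos θ_z = 0.3694.
Air mass m = 1/cos θ_z = 1/0.3694 = 2.707; τ^m = 0.64^2.707 = 0.2988.
Surface direct beam = 1370 × 0.3694 × 0.2988 = 151.22 W/m².

151 W/m²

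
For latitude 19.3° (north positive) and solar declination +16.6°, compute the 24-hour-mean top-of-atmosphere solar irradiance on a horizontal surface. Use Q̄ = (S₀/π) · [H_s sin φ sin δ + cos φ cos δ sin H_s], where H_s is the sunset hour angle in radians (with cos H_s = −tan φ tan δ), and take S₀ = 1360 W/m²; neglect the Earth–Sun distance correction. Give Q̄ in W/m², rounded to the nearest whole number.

458 W/m²

−tan φ tan δ = −(0.3502)(0.2981) = -0.1044; H_s = arccos(-0.1044) = 95.99°. In radians, H_s = 1.6753.
H_s sin φ sin δ = 1.6753 × 0.3305 × 0.2857 = 0.1582.
cos φ cos δ sin H_s = 0.9438 × 0.9583 × 0.9945 = 0.8995.
Q̄ = (1360/π) × (0.1582 + 0.8995) = 432.90 × 1.0577 = 457.88 W/m².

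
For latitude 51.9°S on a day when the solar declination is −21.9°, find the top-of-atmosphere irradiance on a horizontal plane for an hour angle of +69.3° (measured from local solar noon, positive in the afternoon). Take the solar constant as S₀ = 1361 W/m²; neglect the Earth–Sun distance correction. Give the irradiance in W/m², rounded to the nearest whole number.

675 W/m²

cos θ_z = sin φ sin δ + cos φ cos δ cos H = (-0.7869)(-0.3730) + (0.6170)(0.9278)(0.3535) = 0.4959.
Top-of-atmosphere irradiance = S₀ cos θ_z = 1361 × 0.4959 = 674.92 W/m².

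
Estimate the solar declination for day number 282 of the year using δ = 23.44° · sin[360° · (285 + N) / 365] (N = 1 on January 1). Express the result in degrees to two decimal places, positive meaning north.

-7.72°

360 × (285 + 282) / 365 = 559.233°; sin(559.233°) = -0.3294.
δ = 23.44 × -0.3294 = -7.721° ≈ -7.72°.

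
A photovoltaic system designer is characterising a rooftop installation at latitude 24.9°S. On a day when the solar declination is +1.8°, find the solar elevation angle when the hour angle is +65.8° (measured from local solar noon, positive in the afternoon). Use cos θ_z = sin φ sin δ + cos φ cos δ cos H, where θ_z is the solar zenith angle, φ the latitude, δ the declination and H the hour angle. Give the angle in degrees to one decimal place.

cos θ_z = sin(-24.9°) sin(1.8°) + cos(-24.9°) cos(1.8°) cos(65.80°) = -0.0132 + 0.3716 = 0.3584.
θ_z = arccos(0.3584) = 69.00°, so the elevation is 90° − 69.00° = 21.00°.

21.0°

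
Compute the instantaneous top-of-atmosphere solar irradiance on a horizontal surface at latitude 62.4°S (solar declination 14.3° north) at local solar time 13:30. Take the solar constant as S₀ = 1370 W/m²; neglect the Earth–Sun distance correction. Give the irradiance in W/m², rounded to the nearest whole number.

268 W/m²

Hour angle H = 15° × (13.5 − 12) = 22.50°.
With φ = -62.4°, δ = 14.3°, H = 22.50°: sin φ sin δ = -0.2189, cos φ cos δ cos H = 0.4148, so cos θ_z = 0.1959.
Top-of-atmosphere irradiance = S₀ cos θ_z = 1370 × 0.1959 = 268.38 W/m².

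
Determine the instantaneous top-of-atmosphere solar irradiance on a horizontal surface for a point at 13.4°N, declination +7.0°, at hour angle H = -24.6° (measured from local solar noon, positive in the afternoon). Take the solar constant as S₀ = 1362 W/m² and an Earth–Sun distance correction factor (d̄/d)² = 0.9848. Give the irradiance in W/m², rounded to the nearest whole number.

cos θ_z = sin φ sin δ + cos φ cos δ cos H = (0.2317)(0.1219) + (0.9728)(0.9925)(0.9092) = 0.9061.
Top-of-atmosphere irradiance = S₀ (d̄/d)² cos θ_z = 1362 × 0.9848 × 0.9061 = 1215.35 W/m².

1215 W/m²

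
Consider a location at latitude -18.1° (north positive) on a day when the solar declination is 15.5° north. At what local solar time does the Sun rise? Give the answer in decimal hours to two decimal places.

cos H_s = −tan(-18.1°) · tan(15.5°) = 0.0906, so H_s = arccos(0.0906) = 84.80°.
Sunrise is at 12 − H_s/15 = 12 − 5.653 = 6.347 h local solar time.

6.35 h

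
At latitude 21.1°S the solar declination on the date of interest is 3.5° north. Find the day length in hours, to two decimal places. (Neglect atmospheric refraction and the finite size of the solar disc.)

cos H_s = −tan(-21.1°) · tan(3.5°) = 0.0236, so H_s = arccos(0.0236) = 88.65°.
Day length = 2 H_s / 15° h⁻¹ = 177.30° / 15 = 11.820 h.

11.82 hours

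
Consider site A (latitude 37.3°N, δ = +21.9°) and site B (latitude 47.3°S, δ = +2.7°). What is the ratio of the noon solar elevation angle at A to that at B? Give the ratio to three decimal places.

1.865

A: 90° − |37.3 − (21.9)| = 74.60°.
B: 90° − |-47.3 − (2.7)| = 40.00°.
Ratio A/B = 74.6000 / 40.0000 = 1.8650.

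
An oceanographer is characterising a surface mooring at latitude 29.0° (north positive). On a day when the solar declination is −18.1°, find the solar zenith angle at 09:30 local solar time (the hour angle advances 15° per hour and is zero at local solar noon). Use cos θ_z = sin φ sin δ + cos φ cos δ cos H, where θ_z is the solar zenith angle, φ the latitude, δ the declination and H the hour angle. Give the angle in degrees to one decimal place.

59.4°

Hour angle H = 15° × (9.5 − 12) = -37.50°.
With φ = 29.0°, δ = -18.1°, H = -37.50°: sin φ sin δ = -0.1506, cos φ cos δ cos H = 0.6595, so cos θ_z = 0.5089.
θ_z = arccos(0.5089) = 59.41°.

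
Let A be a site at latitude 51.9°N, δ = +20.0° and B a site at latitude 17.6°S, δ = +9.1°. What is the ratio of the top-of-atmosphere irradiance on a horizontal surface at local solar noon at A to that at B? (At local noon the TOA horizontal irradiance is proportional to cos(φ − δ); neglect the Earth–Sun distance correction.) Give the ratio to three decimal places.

0.950

A: cos θ_z = cos(51.9° − (20.0°)) = 0.8490.
B: cos θ_z = cos(-17.6° − (9.1°)) = 0.8934.
Ratio A/B = 0.8490 / 0.8934 = 0.9503.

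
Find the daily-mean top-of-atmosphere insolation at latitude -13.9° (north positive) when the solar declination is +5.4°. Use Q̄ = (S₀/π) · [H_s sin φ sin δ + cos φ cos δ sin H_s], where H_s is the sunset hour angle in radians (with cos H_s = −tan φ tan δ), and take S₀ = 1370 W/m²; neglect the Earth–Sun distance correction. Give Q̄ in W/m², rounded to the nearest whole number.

cos H_s = −tan(-13.9°) · tan(5.4°) = 0.0234, so H_s = arccos(0.0234) = 88.66°. In radians, H_s = 1.5474.
H_s sin φ sin δ = 1.5474 × -0.2402 × 0.0941 = -0.0350.
cos φ cos δ sin H_s = 0.9707 × 0.9956 × 0.9997 = 0.9661.
Q̄ = (1370/π) × (-0.0350 + 0.9661) = 436.08 × 0.9311 = 406.03 W/m².

406 W/m²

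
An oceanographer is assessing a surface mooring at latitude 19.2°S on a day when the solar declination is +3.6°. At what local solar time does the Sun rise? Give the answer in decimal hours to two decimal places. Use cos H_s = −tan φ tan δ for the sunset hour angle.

cos H_s = −tan(-19.2°) · tan(3.6°) = 0.0219, so H_s = arccos(0.0219) = 88.75°.
Sunrise is at 12 − H_s/15 = 12 − 5.917 = 6.083 h local solar time.

6.08 h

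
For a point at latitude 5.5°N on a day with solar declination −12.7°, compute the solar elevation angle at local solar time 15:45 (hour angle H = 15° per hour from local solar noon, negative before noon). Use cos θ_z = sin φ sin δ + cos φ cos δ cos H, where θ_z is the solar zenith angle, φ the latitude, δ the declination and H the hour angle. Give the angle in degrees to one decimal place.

31.2°

Hour angle H = 15° × (15.75 − 12) = 56.25°.
With φ = 5.5°, δ = -12.7°, H = 56.25°: sin φ sin δ = -0.0211, cos φ cos δ cos H = 0.5395, so cos θ_z = 0.5184.
θ_z = arccos(0.5184) = 58.78°, so the elevation is 90° − 58.78° = 31.22°.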